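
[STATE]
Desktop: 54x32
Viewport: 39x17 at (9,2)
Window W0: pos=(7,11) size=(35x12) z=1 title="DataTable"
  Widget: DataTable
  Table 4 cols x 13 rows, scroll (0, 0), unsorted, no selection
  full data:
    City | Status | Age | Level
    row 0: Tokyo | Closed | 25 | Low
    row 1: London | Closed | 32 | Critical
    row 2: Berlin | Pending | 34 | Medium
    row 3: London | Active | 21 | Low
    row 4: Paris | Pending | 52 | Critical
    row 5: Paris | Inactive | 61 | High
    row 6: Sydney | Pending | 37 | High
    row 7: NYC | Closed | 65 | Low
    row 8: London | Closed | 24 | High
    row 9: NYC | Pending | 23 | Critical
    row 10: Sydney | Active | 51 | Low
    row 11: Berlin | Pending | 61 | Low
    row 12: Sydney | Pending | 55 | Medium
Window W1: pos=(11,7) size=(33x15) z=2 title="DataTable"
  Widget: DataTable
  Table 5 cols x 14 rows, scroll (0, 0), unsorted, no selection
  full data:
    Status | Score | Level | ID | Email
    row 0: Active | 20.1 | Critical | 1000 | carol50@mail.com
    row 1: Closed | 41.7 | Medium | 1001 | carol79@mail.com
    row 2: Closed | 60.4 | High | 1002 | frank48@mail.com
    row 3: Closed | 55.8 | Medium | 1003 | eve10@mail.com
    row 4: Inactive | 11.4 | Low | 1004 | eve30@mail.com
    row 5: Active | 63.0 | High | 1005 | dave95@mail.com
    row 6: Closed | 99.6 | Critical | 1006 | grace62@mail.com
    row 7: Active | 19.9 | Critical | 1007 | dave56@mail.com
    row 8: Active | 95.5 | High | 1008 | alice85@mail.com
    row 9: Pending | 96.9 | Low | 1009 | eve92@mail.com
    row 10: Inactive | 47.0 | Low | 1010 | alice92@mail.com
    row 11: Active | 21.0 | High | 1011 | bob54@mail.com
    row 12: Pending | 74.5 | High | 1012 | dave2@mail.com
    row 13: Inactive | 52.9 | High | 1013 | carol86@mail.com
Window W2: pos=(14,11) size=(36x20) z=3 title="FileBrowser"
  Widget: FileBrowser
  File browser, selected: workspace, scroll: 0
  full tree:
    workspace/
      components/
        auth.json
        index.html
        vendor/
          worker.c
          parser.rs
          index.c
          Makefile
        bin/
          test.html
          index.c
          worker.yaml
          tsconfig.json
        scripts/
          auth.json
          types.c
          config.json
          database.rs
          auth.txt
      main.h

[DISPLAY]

                                       
                                       
                                       
                                       
                                       
  ┏━━━━━━━━━━━━━━━━━━━━━━━━━━━━━━━┓    
  ┃ DataTable                     ┃    
  ┠───────────────────────────────┨    
  ┃Status  │Score│Level   │ID  │Em┃    
━━┃──┏━━━━━━━━━━━━━━━━━━━━━━━━━━━━━━━━━
Da┃Ac┃ FileBrowser                     
──┃Cl┠─────────────────────────────────
it┃Cl┃> [-] workspace/                 
──┃Cl┃    [+] components/              
ok┃In┃    main.h                       
on┃Ac┃                                 
er┃Cl┃                                 


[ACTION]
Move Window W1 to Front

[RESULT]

                                       
                                       
                                       
                                       
                                       
  ┏━━━━━━━━━━━━━━━━━━━━━━━━━━━━━━━┓    
  ┃ DataTable                     ┃    
  ┠───────────────────────────────┨    
  ┃Status  │Score│Level   │ID  │Em┃    
━━┃────────┼─────┼────────┼────┼──┃━━━━
Da┃Active  │20.1 │Critical│1000│ca┃    
──┃Closed  │41.7 │Medium  │1001│ca┃────
it┃Closed  │60.4 │High    │1002│fr┃    
──┃Closed  │55.8 │Medium  │1003│ev┃    
ok┃Inactive│11.4 │Low     │1004│ev┃    
on┃Active  │63.0 │High    │1005│da┃    
er┃Closed  │99.6 │Critical│1006│gr┃    


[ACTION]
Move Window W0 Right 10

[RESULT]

                                       
                                       
                                       
                                       
                                       
  ┏━━━━━━━━━━━━━━━━━━━━━━━━━━━━━━━┓    
  ┃ DataTable                     ┃    
  ┠───────────────────────────────┨    
  ┃Status  │Score│Level   │ID  │Em┃    
  ┃────────┼─────┼────────┼────┼──┃━━━━
  ┃Active  │20.1 │Critical│1000│ca┃    
  ┃Closed  │41.7 │Medium  │1001│ca┃────
  ┃Closed  │60.4 │High    │1002│fr┃    
  ┃Closed  │55.8 │Medium  │1003│ev┃    
  ┃Inactive│11.4 │Low     │1004│ev┃    
  ┃Active  │63.0 │High    │1005│da┃    
  ┃Closed  │99.6 │Critical│1006│gr┃    


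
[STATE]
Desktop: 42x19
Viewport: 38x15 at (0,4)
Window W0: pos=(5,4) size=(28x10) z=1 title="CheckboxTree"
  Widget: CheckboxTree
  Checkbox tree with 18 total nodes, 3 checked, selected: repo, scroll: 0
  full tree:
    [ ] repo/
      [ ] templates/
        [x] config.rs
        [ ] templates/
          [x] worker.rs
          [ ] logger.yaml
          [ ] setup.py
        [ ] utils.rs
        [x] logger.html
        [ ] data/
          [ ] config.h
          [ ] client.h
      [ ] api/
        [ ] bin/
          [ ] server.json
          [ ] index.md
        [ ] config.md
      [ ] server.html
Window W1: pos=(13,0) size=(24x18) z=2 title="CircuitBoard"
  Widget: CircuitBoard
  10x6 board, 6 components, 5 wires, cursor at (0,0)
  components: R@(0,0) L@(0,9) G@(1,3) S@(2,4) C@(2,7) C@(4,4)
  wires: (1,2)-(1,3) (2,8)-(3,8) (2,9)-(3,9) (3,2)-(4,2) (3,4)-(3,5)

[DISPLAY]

     ┏━━━━━━━┃0  [R]                ┃ 
     ┃ Checkb┃                      ┃ 
     ┠───────┃1           · ─ G     ┃ 
     ┃>[-] re┃                      ┃ 
     ┃   [-] ┃2                   S ┃ 
     ┃     [x┃                      ┃ 
     ┃     [-┃3           ·       · ┃ 
     ┃       ┃            │         ┃ 
     ┃       ┃4           ·       C ┃ 
     ┗━━━━━━━┃                      ┃ 
             ┃5                     ┃ 
             ┃Cursor: (0,0)         ┃ 
             ┃                      ┃ 
             ┗━━━━━━━━━━━━━━━━━━━━━━┛ 
                                      


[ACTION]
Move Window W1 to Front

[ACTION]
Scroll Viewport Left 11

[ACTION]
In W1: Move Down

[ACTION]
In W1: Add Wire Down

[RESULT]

     ┏━━━━━━━┃0   R                 ┃ 
     ┃ Checkb┃                      ┃ 
     ┠───────┃1  [.]      · ─ G     ┃ 
     ┃>[-] re┃    │                 ┃ 
     ┃   [-] ┃2   ·               S ┃ 
     ┃     [x┃                      ┃ 
     ┃     [-┃3           ·       · ┃ 
     ┃       ┃            │         ┃ 
     ┃       ┃4           ·       C ┃ 
     ┗━━━━━━━┃                      ┃ 
             ┃5                     ┃ 
             ┃Cursor: (1,0)         ┃ 
             ┃                      ┃ 
             ┗━━━━━━━━━━━━━━━━━━━━━━┛ 
                                      


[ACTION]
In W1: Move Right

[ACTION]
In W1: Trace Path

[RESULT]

     ┏━━━━━━━┃0   R                 ┃ 
     ┃ Checkb┃                      ┃ 
     ┠───────┃1   ·  [.]  · ─ G     ┃ 
     ┃>[-] re┃    │                 ┃ 
     ┃   [-] ┃2   ·               S ┃ 
     ┃     [x┃                      ┃ 
     ┃     [-┃3           ·       · ┃ 
     ┃       ┃            │         ┃ 
     ┃       ┃4           ·       C ┃ 
     ┗━━━━━━━┃                      ┃ 
             ┃5                     ┃ 
             ┃Cursor: (1,1)  Trace: ┃ 
             ┃                      ┃ 
             ┗━━━━━━━━━━━━━━━━━━━━━━┛ 
                                      


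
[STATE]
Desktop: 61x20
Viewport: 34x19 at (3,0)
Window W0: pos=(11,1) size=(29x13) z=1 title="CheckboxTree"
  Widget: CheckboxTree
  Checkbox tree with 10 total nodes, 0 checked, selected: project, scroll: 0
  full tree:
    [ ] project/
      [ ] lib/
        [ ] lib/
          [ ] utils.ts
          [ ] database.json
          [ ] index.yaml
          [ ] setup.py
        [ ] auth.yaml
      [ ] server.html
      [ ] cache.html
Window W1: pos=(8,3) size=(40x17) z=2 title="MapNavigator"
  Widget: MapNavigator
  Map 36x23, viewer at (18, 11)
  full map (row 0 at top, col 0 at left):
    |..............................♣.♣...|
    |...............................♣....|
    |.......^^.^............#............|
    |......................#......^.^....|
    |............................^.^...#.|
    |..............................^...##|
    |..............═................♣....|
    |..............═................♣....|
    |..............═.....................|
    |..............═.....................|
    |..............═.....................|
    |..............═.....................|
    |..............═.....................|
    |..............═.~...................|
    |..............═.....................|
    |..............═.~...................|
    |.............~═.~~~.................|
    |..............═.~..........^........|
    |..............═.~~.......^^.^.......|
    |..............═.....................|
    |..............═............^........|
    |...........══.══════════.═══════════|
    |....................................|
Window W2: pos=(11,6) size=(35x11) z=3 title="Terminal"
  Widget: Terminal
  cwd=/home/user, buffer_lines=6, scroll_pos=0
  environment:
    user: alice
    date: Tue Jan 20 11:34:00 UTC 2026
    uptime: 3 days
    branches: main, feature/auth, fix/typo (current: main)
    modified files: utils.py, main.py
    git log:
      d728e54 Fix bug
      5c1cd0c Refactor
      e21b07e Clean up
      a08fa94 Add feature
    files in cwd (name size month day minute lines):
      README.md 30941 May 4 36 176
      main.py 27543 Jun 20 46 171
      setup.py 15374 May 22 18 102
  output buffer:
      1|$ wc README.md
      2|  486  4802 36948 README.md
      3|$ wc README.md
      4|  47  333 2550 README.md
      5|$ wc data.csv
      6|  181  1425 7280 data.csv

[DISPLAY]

                                  
        ┏━━━━━━━━━━━━━━━━━━━━━━━━━
        ┃ CheckboxTree            
     ┏━━━━━━━━━━━━━━━━━━━━━━━━━━━━
     ┃ MapNavigator               
     ┠────────────────────────────
     ┃ .┏━━━━━━━━━━━━━━━━━━━━━━━━━
     ┃ .┃ Terminal                
     ┃ .┠─────────────────────────
     ┃ .┃$ wc README.md           
     ┃ .┃  486  4802 36948 README.
     ┃ .┃$ wc README.md           
     ┃ .┃  47  333 2550 README.md 
     ┃ .┃$ wc data.csv            
     ┃ .┃  181  1425 7280 data.csv
     ┃ .┃$ █                      
     ┃ .┗━━━━━━━━━━━━━━━━━━━━━━━━━
     ┃ .............~═.~~~........
     ┃ ..............═.~..........


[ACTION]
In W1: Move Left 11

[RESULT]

                                  
        ┏━━━━━━━━━━━━━━━━━━━━━━━━━
        ┃ CheckboxTree            
     ┏━━━━━━━━━━━━━━━━━━━━━━━━━━━━
     ┃ MapNavigator               
     ┠────────────────────────────
     ┃  ┏━━━━━━━━━━━━━━━━━━━━━━━━━
     ┃  ┃ Terminal                
     ┃  ┠─────────────────────────
     ┃  ┃$ wc README.md           
     ┃  ┃  486  4802 36948 README.
     ┃  ┃$ wc README.md           
     ┃  ┃  47  333 2550 README.md 
     ┃  ┃$ wc data.csv            
     ┃  ┃  181  1425 7280 data.csv
     ┃  ┃$ █                      
     ┃  ┗━━━━━━━━━━━━━━━━━━━━━━━━━
     ┃            .............~═.
     ┃            ..............═.


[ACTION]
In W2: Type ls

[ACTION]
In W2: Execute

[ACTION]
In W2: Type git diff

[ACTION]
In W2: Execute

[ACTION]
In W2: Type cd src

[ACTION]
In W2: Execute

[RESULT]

                                  
        ┏━━━━━━━━━━━━━━━━━━━━━━━━━
        ┃ CheckboxTree            
     ┏━━━━━━━━━━━━━━━━━━━━━━━━━━━━
     ┃ MapNavigator               
     ┠────────────────────────────
     ┃  ┏━━━━━━━━━━━━━━━━━━━━━━━━━
     ┃  ┃ Terminal                
     ┃  ┠─────────────────────────
     ┃  ┃+++ b/main.py            
     ┃  ┃@@ -1,3 +1,4 @@          
     ┃  ┃+# updated               
     ┃  ┃ import sys              
     ┃  ┃$ cd src                 
     ┃  ┃                         
     ┃  ┃$ █                      
     ┃  ┗━━━━━━━━━━━━━━━━━━━━━━━━━
     ┃            .............~═.
     ┃            ..............═.


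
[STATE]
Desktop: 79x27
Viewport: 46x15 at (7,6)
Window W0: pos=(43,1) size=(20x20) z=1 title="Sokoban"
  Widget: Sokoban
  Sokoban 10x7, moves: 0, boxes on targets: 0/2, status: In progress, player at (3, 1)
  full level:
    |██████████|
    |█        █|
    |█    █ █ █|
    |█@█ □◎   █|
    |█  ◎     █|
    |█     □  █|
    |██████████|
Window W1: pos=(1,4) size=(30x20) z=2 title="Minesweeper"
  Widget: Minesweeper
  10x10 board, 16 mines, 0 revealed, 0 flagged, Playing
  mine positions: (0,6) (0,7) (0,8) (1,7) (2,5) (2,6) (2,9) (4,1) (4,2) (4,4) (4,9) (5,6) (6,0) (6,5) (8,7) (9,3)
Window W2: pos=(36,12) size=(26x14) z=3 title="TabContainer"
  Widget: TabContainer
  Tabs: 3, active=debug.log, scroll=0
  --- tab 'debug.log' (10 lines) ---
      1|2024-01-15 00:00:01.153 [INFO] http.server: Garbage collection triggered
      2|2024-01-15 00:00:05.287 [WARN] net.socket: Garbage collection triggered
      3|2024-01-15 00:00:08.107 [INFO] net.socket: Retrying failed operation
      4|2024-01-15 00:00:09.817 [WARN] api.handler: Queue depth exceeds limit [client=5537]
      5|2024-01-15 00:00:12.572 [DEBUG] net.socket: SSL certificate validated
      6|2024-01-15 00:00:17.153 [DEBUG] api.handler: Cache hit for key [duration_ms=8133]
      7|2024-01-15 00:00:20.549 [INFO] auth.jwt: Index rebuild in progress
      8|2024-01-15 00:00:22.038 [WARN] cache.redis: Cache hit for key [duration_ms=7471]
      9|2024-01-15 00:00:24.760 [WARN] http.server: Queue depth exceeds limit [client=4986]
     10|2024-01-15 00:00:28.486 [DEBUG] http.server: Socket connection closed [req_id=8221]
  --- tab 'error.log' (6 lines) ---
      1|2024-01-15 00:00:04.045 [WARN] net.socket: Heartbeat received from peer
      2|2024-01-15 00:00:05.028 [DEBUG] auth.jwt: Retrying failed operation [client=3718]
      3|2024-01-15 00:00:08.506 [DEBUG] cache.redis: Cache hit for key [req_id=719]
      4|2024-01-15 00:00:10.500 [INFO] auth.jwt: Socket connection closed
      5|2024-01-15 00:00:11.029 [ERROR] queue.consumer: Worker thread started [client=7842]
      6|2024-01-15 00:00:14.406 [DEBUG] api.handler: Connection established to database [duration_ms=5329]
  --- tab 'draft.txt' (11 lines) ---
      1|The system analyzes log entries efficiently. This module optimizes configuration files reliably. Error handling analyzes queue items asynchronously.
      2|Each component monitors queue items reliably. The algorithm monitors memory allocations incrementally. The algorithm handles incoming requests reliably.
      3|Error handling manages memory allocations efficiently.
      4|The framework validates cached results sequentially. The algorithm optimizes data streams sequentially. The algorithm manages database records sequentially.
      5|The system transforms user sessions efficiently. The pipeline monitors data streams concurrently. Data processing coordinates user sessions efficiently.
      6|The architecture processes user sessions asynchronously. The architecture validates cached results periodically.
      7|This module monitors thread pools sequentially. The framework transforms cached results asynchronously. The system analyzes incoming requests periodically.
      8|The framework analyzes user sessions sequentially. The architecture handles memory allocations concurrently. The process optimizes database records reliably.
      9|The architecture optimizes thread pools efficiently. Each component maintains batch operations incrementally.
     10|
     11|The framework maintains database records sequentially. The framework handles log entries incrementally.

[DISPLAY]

───────────────────────┨            ┃█    █ █ 
■■■■■                  ┃            ┃█@█ □◎   
■■■■■                  ┃            ┃█  ◎     
■■■■■                  ┃            ┃█     □  
■■■■■                  ┃            ┃█████████
■■■■■                  ┃            ┃Moves: 0 
■■■■■                  ┃     ┏━━━━━━━━━━━━━━━━
■■■■■                  ┃     ┃ TabContainer   
■■■■■                  ┃     ┠────────────────
■■■■■                  ┃     ┃[debug.log]│ err
■■■■■                  ┃     ┃────────────────
                       ┃     ┃2024-01-15 00:00
                       ┃     ┃2024-01-15 00:00
                       ┃     ┃2024-01-15 00:00
                       ┃     ┃2024-01-15 00:00


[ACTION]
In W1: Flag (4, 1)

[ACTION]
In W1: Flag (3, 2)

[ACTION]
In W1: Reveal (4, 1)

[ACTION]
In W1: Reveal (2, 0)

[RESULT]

───────────────────────┨            ┃█    █ █ 
1■■■■                  ┃            ┃█@█ □◎   
3■■■■                  ┃            ┃█  ◎     
■■■■■                  ┃            ┃█     □  
■■■■■                  ┃            ┃█████████
■■■■■                  ┃            ┃Moves: 0 
■■■■■                  ┃     ┏━━━━━━━━━━━━━━━━
■■■■■                  ┃     ┃ TabContainer   
■■■■■                  ┃     ┠────────────────
■■■■■                  ┃     ┃[debug.log]│ err
■■■■■                  ┃     ┃────────────────
                       ┃     ┃2024-01-15 00:00
                       ┃     ┃2024-01-15 00:00
                       ┃     ┃2024-01-15 00:00
                       ┃     ┃2024-01-15 00:00


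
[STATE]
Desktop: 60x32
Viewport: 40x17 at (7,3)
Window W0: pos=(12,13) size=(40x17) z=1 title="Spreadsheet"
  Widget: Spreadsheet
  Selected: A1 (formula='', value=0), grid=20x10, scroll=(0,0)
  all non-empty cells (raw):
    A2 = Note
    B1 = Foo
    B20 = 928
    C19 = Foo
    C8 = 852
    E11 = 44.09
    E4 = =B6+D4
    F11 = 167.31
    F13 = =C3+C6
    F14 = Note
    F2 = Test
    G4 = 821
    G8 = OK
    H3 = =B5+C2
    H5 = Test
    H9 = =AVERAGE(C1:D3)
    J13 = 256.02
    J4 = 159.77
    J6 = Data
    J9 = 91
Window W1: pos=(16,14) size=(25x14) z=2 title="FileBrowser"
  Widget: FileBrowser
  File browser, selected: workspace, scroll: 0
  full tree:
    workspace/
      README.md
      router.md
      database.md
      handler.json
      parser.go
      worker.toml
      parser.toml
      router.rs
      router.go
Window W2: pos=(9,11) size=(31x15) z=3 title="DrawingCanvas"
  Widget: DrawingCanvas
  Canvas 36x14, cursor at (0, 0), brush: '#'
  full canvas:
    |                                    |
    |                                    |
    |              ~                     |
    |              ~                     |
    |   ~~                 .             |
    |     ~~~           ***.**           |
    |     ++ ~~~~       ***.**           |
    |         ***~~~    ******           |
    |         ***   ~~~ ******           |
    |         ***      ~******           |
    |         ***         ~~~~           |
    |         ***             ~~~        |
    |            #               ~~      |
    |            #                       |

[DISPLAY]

                                        
                                        
                                        
                                        
                                        
                                        
                                        
                                        
  ┏━━━━━━━━━━━━━━━━━━━━━━━━━━━━━┓       
  ┃ DrawingCanvas               ┃       
  ┠─────────────────────────────┨━━━━━━━
  ┃+                            ┃┓      
  ┃                             ┃┃──────
  ┃              ~              ┃┨      
  ┃              ~              ┃┃   D  
  ┃   ~~                 .      ┃┃------
  ┃     ~~~           ***.**    ┃┃      


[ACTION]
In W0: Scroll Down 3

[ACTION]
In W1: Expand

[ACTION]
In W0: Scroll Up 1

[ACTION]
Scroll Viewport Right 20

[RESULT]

                                        
                                        
                                        
                                        
                                        
                                        
                                        
                                        
━━━━━━━━━━━━━━━━━━━┓                    
nvas               ┃                    
───────────────────┨━━━━━━━━━━━┓        
                   ┃┓          ┃        
                   ┃┃──────────┨        
    ~              ┃┨          ┃        
    ~              ┃┃   D      ┃        
            .      ┃┃----------┃        
         ***.**    ┃┃       0  ┃        


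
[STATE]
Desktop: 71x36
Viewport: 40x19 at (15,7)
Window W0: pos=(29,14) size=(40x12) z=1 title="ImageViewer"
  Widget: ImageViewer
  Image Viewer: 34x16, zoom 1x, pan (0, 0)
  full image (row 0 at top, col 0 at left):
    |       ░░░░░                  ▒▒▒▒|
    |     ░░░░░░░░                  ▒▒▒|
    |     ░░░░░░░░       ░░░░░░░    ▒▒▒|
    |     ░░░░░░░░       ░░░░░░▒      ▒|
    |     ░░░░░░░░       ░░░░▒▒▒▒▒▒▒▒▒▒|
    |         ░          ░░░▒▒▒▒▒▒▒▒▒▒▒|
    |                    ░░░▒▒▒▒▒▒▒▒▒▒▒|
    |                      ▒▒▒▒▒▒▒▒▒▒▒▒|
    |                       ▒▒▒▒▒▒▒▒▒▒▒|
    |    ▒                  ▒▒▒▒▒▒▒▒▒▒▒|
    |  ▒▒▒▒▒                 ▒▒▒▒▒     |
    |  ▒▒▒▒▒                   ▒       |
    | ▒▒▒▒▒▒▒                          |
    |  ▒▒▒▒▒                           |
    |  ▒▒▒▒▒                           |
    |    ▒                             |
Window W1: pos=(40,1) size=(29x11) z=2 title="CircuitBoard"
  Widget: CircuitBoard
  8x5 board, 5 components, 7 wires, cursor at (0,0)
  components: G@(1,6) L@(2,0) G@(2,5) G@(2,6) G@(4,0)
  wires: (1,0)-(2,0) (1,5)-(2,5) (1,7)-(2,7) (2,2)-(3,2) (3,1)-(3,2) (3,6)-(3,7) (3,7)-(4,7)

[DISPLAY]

                         ┃1   ·         
                         ┃    │         
                         ┃2   L       · 
                         ┃            │ 
                         ┗━━━━━━━━━━━━━━
                                        
                                        
              ┏━━━━━━━━━━━━━━━━━━━━━━━━━
              ┃ ImageViewer             
              ┠─────────────────────────
              ┃       ░░░░░             
              ┃     ░░░░░░░░            
              ┃     ░░░░░░░░       ░░░░░
              ┃     ░░░░░░░░       ░░░░░
              ┃     ░░░░░░░░       ░░░░▒
              ┃         ░          ░░░▒▒
              ┃                    ░░░▒▒
              ┃                      ▒▒▒
              ┗━━━━━━━━━━━━━━━━━━━━━━━━━


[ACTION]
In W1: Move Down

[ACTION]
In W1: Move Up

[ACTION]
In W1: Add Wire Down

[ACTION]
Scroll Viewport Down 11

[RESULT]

              ┃       ░░░░░             
              ┃     ░░░░░░░░            
              ┃     ░░░░░░░░       ░░░░░
              ┃     ░░░░░░░░       ░░░░░
              ┃     ░░░░░░░░       ░░░░▒
              ┃         ░          ░░░▒▒
              ┃                    ░░░▒▒
              ┃                      ▒▒▒
              ┗━━━━━━━━━━━━━━━━━━━━━━━━━
                                        
                                        
                                        
                                        
                                        
                                        
                                        
                                        
                                        
                                        


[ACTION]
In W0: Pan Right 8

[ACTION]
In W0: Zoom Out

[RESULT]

              ┃░░░░                  ▒▒▒
              ┃░░░░░                  ▒▒
              ┃░░░░░       ░░░░░░░    ▒▒
              ┃░░░░░       ░░░░░░▒      
              ┃░░░░░       ░░░░▒▒▒▒▒▒▒▒▒
              ┃ ░          ░░░▒▒▒▒▒▒▒▒▒▒
              ┃            ░░░▒▒▒▒▒▒▒▒▒▒
              ┃              ▒▒▒▒▒▒▒▒▒▒▒
              ┗━━━━━━━━━━━━━━━━━━━━━━━━━
                                        
                                        
                                        
                                        
                                        
                                        
                                        
                                        
                                        
                                        


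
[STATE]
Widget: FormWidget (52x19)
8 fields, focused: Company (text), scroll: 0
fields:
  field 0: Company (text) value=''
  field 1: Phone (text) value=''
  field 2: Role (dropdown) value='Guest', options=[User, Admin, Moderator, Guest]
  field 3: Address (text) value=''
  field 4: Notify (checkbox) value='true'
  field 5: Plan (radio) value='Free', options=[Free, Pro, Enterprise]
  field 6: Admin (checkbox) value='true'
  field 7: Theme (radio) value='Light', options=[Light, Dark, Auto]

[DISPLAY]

> Company:    [                                    ]
  Phone:      [                                    ]
  Role:       [Guest                              ▼]
  Address:    [                                    ]
  Notify:     [x]                                   
  Plan:       (●) Free  ( ) Pro  ( ) Enterprise     
  Admin:      [x]                                   
  Theme:      (●) Light  ( ) Dark  ( ) Auto         
                                                    
                                                    
                                                    
                                                    
                                                    
                                                    
                                                    
                                                    
                                                    
                                                    
                                                    


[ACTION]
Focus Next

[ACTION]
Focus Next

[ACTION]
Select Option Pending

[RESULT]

  Company:    [                                    ]
  Phone:      [                                    ]
> Role:       [Guest                              ▼]
  Address:    [                                    ]
  Notify:     [x]                                   
  Plan:       (●) Free  ( ) Pro  ( ) Enterprise     
  Admin:      [x]                                   
  Theme:      (●) Light  ( ) Dark  ( ) Auto         
                                                    
                                                    
                                                    
                                                    
                                                    
                                                    
                                                    
                                                    
                                                    
                                                    
                                                    


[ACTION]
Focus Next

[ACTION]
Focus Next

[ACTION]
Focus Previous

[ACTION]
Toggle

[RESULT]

  Company:    [                                    ]
  Phone:      [                                    ]
  Role:       [Guest                              ▼]
> Address:    [                                    ]
  Notify:     [x]                                   
  Plan:       (●) Free  ( ) Pro  ( ) Enterprise     
  Admin:      [x]                                   
  Theme:      (●) Light  ( ) Dark  ( ) Auto         
                                                    
                                                    
                                                    
                                                    
                                                    
                                                    
                                                    
                                                    
                                                    
                                                    
                                                    


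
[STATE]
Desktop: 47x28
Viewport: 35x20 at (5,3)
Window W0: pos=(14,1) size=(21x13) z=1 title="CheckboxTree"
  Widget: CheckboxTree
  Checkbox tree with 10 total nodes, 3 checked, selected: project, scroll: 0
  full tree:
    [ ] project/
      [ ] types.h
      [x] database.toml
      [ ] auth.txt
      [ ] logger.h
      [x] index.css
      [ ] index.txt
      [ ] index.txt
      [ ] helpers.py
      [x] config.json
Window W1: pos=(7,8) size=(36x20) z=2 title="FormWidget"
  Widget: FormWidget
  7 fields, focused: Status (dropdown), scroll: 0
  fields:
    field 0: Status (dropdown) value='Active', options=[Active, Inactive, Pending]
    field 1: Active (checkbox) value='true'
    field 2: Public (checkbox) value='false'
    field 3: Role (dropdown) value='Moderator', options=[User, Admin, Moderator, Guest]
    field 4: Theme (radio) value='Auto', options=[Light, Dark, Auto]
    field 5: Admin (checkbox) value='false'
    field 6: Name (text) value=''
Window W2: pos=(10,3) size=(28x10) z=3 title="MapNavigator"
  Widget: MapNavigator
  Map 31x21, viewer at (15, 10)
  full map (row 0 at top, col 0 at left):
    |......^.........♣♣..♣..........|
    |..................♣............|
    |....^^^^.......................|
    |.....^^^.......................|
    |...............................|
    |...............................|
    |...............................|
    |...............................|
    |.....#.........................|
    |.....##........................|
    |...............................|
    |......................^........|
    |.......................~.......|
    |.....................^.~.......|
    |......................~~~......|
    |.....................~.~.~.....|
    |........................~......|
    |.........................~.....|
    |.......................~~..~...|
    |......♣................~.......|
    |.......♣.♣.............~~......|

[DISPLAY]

     ┏━━━━━━━━━━━━━━━━━━━━━━━━━━┓  
     ┃ MapNavigator             ┃  
     ┠──────────────────────────┨  
     ┃..........................┃  
     ┃...#......................┃  
  ┏━━┃...##.....................┃━━
  ┃ F┃.............@............┃  
  ┠──┃....................^.....┃──
  ┃> ┃.....................~....┃  
  ┃  ┗━━━━━━━━━━━━━━━━━━━━━━━━━━┛  
  ┃  Public:     [ ]               
  ┃  Role:       [Moderator        
  ┃  Theme:      ( ) Light  ( ) Dar
  ┃  Admin:      [ ]               
  ┃  Name:       [                 
  ┃                                
  ┃                                
  ┃                                
  ┃                                
  ┃                                


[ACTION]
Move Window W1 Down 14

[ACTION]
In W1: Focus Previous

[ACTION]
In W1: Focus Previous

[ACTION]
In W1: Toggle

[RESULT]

     ┏━━━━━━━━━━━━━━━━━━━━━━━━━━┓  
     ┃ MapNavigator             ┃  
     ┠──────────────────────────┨  
     ┃..........................┃  
     ┃...#......................┃  
  ┏━━┃...##.....................┃━━
  ┃ F┃.............@............┃  
  ┠──┃....................^.....┃──
  ┃  ┃.....................~....┃  
  ┃  ┗━━━━━━━━━━━━━━━━━━━━━━━━━━┛  
  ┃  Public:     [ ]               
  ┃  Role:       [Moderator        
  ┃  Theme:      ( ) Light  ( ) Dar
  ┃> Admin:      [x]               
  ┃  Name:       [                 
  ┃                                
  ┃                                
  ┃                                
  ┃                                
  ┃                                


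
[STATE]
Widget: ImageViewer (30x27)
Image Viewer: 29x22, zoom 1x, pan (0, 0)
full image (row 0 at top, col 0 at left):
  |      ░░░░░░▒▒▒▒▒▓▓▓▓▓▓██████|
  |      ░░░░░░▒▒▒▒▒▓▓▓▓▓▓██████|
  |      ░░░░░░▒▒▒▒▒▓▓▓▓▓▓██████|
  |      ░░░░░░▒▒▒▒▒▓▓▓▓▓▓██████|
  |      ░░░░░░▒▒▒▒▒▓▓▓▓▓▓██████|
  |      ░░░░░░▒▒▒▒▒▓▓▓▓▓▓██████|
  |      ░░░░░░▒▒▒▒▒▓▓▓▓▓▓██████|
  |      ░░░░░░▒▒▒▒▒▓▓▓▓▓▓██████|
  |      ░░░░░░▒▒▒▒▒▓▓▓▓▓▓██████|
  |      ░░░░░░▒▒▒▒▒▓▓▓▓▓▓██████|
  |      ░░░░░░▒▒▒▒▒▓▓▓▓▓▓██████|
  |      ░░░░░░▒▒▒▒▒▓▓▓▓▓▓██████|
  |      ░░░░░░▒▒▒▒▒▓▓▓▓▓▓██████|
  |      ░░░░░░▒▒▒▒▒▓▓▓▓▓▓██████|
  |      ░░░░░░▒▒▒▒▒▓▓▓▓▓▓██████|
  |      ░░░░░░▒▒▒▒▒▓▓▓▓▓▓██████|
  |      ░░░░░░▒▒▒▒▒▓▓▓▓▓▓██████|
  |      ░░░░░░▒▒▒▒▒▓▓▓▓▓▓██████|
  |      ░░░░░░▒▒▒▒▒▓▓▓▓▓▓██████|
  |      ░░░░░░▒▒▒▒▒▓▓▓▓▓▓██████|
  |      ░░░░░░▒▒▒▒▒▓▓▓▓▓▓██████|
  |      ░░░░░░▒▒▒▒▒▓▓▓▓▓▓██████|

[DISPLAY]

      ░░░░░░▒▒▒▒▒▓▓▓▓▓▓██████ 
      ░░░░░░▒▒▒▒▒▓▓▓▓▓▓██████ 
      ░░░░░░▒▒▒▒▒▓▓▓▓▓▓██████ 
      ░░░░░░▒▒▒▒▒▓▓▓▓▓▓██████ 
      ░░░░░░▒▒▒▒▒▓▓▓▓▓▓██████ 
      ░░░░░░▒▒▒▒▒▓▓▓▓▓▓██████ 
      ░░░░░░▒▒▒▒▒▓▓▓▓▓▓██████ 
      ░░░░░░▒▒▒▒▒▓▓▓▓▓▓██████ 
      ░░░░░░▒▒▒▒▒▓▓▓▓▓▓██████ 
      ░░░░░░▒▒▒▒▒▓▓▓▓▓▓██████ 
      ░░░░░░▒▒▒▒▒▓▓▓▓▓▓██████ 
      ░░░░░░▒▒▒▒▒▓▓▓▓▓▓██████ 
      ░░░░░░▒▒▒▒▒▓▓▓▓▓▓██████ 
      ░░░░░░▒▒▒▒▒▓▓▓▓▓▓██████ 
      ░░░░░░▒▒▒▒▒▓▓▓▓▓▓██████ 
      ░░░░░░▒▒▒▒▒▓▓▓▓▓▓██████ 
      ░░░░░░▒▒▒▒▒▓▓▓▓▓▓██████ 
      ░░░░░░▒▒▒▒▒▓▓▓▓▓▓██████ 
      ░░░░░░▒▒▒▒▒▓▓▓▓▓▓██████ 
      ░░░░░░▒▒▒▒▒▓▓▓▓▓▓██████ 
      ░░░░░░▒▒▒▒▒▓▓▓▓▓▓██████ 
      ░░░░░░▒▒▒▒▒▓▓▓▓▓▓██████ 
                              
                              
                              
                              
                              


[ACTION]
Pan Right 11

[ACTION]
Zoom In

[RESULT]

 ░░░░░░░░░░░░▒▒▒▒▒▒▒▒▒▒▓▓▓▓▓▓▓
 ░░░░░░░░░░░░▒▒▒▒▒▒▒▒▒▒▓▓▓▓▓▓▓
 ░░░░░░░░░░░░▒▒▒▒▒▒▒▒▒▒▓▓▓▓▓▓▓
 ░░░░░░░░░░░░▒▒▒▒▒▒▒▒▒▒▓▓▓▓▓▓▓
 ░░░░░░░░░░░░▒▒▒▒▒▒▒▒▒▒▓▓▓▓▓▓▓
 ░░░░░░░░░░░░▒▒▒▒▒▒▒▒▒▒▓▓▓▓▓▓▓
 ░░░░░░░░░░░░▒▒▒▒▒▒▒▒▒▒▓▓▓▓▓▓▓
 ░░░░░░░░░░░░▒▒▒▒▒▒▒▒▒▒▓▓▓▓▓▓▓
 ░░░░░░░░░░░░▒▒▒▒▒▒▒▒▒▒▓▓▓▓▓▓▓
 ░░░░░░░░░░░░▒▒▒▒▒▒▒▒▒▒▓▓▓▓▓▓▓
 ░░░░░░░░░░░░▒▒▒▒▒▒▒▒▒▒▓▓▓▓▓▓▓
 ░░░░░░░░░░░░▒▒▒▒▒▒▒▒▒▒▓▓▓▓▓▓▓
 ░░░░░░░░░░░░▒▒▒▒▒▒▒▒▒▒▓▓▓▓▓▓▓
 ░░░░░░░░░░░░▒▒▒▒▒▒▒▒▒▒▓▓▓▓▓▓▓
 ░░░░░░░░░░░░▒▒▒▒▒▒▒▒▒▒▓▓▓▓▓▓▓
 ░░░░░░░░░░░░▒▒▒▒▒▒▒▒▒▒▓▓▓▓▓▓▓
 ░░░░░░░░░░░░▒▒▒▒▒▒▒▒▒▒▓▓▓▓▓▓▓
 ░░░░░░░░░░░░▒▒▒▒▒▒▒▒▒▒▓▓▓▓▓▓▓
 ░░░░░░░░░░░░▒▒▒▒▒▒▒▒▒▒▓▓▓▓▓▓▓
 ░░░░░░░░░░░░▒▒▒▒▒▒▒▒▒▒▓▓▓▓▓▓▓
 ░░░░░░░░░░░░▒▒▒▒▒▒▒▒▒▒▓▓▓▓▓▓▓
 ░░░░░░░░░░░░▒▒▒▒▒▒▒▒▒▒▓▓▓▓▓▓▓
 ░░░░░░░░░░░░▒▒▒▒▒▒▒▒▒▒▓▓▓▓▓▓▓
 ░░░░░░░░░░░░▒▒▒▒▒▒▒▒▒▒▓▓▓▓▓▓▓
 ░░░░░░░░░░░░▒▒▒▒▒▒▒▒▒▒▓▓▓▓▓▓▓
 ░░░░░░░░░░░░▒▒▒▒▒▒▒▒▒▒▓▓▓▓▓▓▓
 ░░░░░░░░░░░░▒▒▒▒▒▒▒▒▒▒▓▓▓▓▓▓▓


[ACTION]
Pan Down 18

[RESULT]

 ░░░░░░░░░░░░▒▒▒▒▒▒▒▒▒▒▓▓▓▓▓▓▓
 ░░░░░░░░░░░░▒▒▒▒▒▒▒▒▒▒▓▓▓▓▓▓▓
 ░░░░░░░░░░░░▒▒▒▒▒▒▒▒▒▒▓▓▓▓▓▓▓
 ░░░░░░░░░░░░▒▒▒▒▒▒▒▒▒▒▓▓▓▓▓▓▓
 ░░░░░░░░░░░░▒▒▒▒▒▒▒▒▒▒▓▓▓▓▓▓▓
 ░░░░░░░░░░░░▒▒▒▒▒▒▒▒▒▒▓▓▓▓▓▓▓
 ░░░░░░░░░░░░▒▒▒▒▒▒▒▒▒▒▓▓▓▓▓▓▓
 ░░░░░░░░░░░░▒▒▒▒▒▒▒▒▒▒▓▓▓▓▓▓▓
 ░░░░░░░░░░░░▒▒▒▒▒▒▒▒▒▒▓▓▓▓▓▓▓
 ░░░░░░░░░░░░▒▒▒▒▒▒▒▒▒▒▓▓▓▓▓▓▓
 ░░░░░░░░░░░░▒▒▒▒▒▒▒▒▒▒▓▓▓▓▓▓▓
 ░░░░░░░░░░░░▒▒▒▒▒▒▒▒▒▒▓▓▓▓▓▓▓
 ░░░░░░░░░░░░▒▒▒▒▒▒▒▒▒▒▓▓▓▓▓▓▓
 ░░░░░░░░░░░░▒▒▒▒▒▒▒▒▒▒▓▓▓▓▓▓▓
 ░░░░░░░░░░░░▒▒▒▒▒▒▒▒▒▒▓▓▓▓▓▓▓
 ░░░░░░░░░░░░▒▒▒▒▒▒▒▒▒▒▓▓▓▓▓▓▓
 ░░░░░░░░░░░░▒▒▒▒▒▒▒▒▒▒▓▓▓▓▓▓▓
 ░░░░░░░░░░░░▒▒▒▒▒▒▒▒▒▒▓▓▓▓▓▓▓
 ░░░░░░░░░░░░▒▒▒▒▒▒▒▒▒▒▓▓▓▓▓▓▓
 ░░░░░░░░░░░░▒▒▒▒▒▒▒▒▒▒▓▓▓▓▓▓▓
 ░░░░░░░░░░░░▒▒▒▒▒▒▒▒▒▒▓▓▓▓▓▓▓
 ░░░░░░░░░░░░▒▒▒▒▒▒▒▒▒▒▓▓▓▓▓▓▓
 ░░░░░░░░░░░░▒▒▒▒▒▒▒▒▒▒▓▓▓▓▓▓▓
 ░░░░░░░░░░░░▒▒▒▒▒▒▒▒▒▒▓▓▓▓▓▓▓
 ░░░░░░░░░░░░▒▒▒▒▒▒▒▒▒▒▓▓▓▓▓▓▓
 ░░░░░░░░░░░░▒▒▒▒▒▒▒▒▒▒▓▓▓▓▓▓▓
                              


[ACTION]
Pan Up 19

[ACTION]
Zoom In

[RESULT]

       ░░░░░░░░░░░░░░░░░░▒▒▒▒▒
       ░░░░░░░░░░░░░░░░░░▒▒▒▒▒
       ░░░░░░░░░░░░░░░░░░▒▒▒▒▒
       ░░░░░░░░░░░░░░░░░░▒▒▒▒▒
       ░░░░░░░░░░░░░░░░░░▒▒▒▒▒
       ░░░░░░░░░░░░░░░░░░▒▒▒▒▒
       ░░░░░░░░░░░░░░░░░░▒▒▒▒▒
       ░░░░░░░░░░░░░░░░░░▒▒▒▒▒
       ░░░░░░░░░░░░░░░░░░▒▒▒▒▒
       ░░░░░░░░░░░░░░░░░░▒▒▒▒▒
       ░░░░░░░░░░░░░░░░░░▒▒▒▒▒
       ░░░░░░░░░░░░░░░░░░▒▒▒▒▒
       ░░░░░░░░░░░░░░░░░░▒▒▒▒▒
       ░░░░░░░░░░░░░░░░░░▒▒▒▒▒
       ░░░░░░░░░░░░░░░░░░▒▒▒▒▒
       ░░░░░░░░░░░░░░░░░░▒▒▒▒▒
       ░░░░░░░░░░░░░░░░░░▒▒▒▒▒
       ░░░░░░░░░░░░░░░░░░▒▒▒▒▒
       ░░░░░░░░░░░░░░░░░░▒▒▒▒▒
       ░░░░░░░░░░░░░░░░░░▒▒▒▒▒
       ░░░░░░░░░░░░░░░░░░▒▒▒▒▒
       ░░░░░░░░░░░░░░░░░░▒▒▒▒▒
       ░░░░░░░░░░░░░░░░░░▒▒▒▒▒
       ░░░░░░░░░░░░░░░░░░▒▒▒▒▒
       ░░░░░░░░░░░░░░░░░░▒▒▒▒▒
       ░░░░░░░░░░░░░░░░░░▒▒▒▒▒
       ░░░░░░░░░░░░░░░░░░▒▒▒▒▒
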